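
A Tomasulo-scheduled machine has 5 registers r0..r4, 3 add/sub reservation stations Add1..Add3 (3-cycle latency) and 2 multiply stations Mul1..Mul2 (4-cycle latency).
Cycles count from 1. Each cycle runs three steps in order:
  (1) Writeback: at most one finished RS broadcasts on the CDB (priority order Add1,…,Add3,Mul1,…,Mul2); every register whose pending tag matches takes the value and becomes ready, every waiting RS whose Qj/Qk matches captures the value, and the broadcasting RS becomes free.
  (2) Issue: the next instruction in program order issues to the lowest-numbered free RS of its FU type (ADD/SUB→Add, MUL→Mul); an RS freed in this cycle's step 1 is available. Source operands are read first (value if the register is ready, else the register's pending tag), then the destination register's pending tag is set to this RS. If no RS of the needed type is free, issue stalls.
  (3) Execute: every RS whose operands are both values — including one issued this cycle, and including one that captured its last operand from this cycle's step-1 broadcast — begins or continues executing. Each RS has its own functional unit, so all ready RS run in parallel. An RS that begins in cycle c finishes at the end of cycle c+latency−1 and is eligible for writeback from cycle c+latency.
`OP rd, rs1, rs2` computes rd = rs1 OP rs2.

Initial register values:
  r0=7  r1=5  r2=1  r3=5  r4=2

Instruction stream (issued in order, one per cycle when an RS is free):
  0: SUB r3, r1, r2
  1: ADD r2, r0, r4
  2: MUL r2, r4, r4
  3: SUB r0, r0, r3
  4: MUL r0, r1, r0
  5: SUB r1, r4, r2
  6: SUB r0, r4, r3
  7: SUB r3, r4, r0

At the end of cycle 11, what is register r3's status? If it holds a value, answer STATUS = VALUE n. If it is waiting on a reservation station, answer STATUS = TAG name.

STATUS = TAG Add3

c1: issue SUB r3<-Add1 | r0:7,r1:5,r2:1,r3:Add1,r4:2
c2: issue ADD r2<-Add2 | r0:7,r1:5,r2:Add2,r3:Add1,r4:2
c3: issue MUL r2<-Mul1 | r0:7,r1:5,r2:Mul1,r3:Add1,r4:2
c4: CDB Add1=4; issue SUB r0<-Add1 | r0:Add1,r1:5,r2:Mul1,r3:4,r4:2
c5: CDB Add2=9; issue MUL r0<-Mul2 | r0:Mul2,r1:5,r2:Mul1,r3:4,r4:2
c6: issue SUB r1<-Add2 | r0:Mul2,r1:Add2,r2:Mul1,r3:4,r4:2
c7: CDB Add1=3; issue SUB r0<-Add1 | r0:Add1,r1:Add2,r2:Mul1,r3:4,r4:2
c8: CDB Mul1=4; issue SUB r3<-Add3 | r0:Add1,r1:Add2,r2:4,r3:Add3,r4:2
c9: - | r0:Add1,r1:Add2,r2:4,r3:Add3,r4:2
c10: CDB Add1=-2 | r0:-2,r1:Add2,r2:4,r3:Add3,r4:2
c11: CDB Add2=-2 | r0:-2,r1:-2,r2:4,r3:Add3,r4:2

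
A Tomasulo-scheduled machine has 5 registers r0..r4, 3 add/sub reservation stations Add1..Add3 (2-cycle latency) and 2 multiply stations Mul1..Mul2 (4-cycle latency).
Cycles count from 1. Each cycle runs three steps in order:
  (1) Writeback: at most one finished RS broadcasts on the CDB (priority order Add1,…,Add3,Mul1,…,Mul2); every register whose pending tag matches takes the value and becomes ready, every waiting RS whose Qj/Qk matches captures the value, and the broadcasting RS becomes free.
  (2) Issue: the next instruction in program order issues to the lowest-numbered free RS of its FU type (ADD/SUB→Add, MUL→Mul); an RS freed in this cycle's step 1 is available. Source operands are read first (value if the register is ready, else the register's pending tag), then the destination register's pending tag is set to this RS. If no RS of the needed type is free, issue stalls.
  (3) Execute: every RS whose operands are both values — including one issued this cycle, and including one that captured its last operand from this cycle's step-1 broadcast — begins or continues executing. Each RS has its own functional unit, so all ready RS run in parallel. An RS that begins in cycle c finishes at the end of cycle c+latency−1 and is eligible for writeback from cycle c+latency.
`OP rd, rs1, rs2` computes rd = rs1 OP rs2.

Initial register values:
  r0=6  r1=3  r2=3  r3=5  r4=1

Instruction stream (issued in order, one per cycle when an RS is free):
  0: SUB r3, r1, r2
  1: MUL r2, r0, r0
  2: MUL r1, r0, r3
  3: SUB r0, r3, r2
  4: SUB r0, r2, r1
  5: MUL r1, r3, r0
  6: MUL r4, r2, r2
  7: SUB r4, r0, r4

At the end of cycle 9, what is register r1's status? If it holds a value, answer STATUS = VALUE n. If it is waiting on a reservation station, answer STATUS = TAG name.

STATUS = TAG Mul1

  c1: issue SUB r3<-Add1  regs: r0:6,r1:3,r2:3,r3:Add1,r4:1
  c2: issue MUL r2<-Mul1  regs: r0:6,r1:3,r2:Mul1,r3:Add1,r4:1
  c3: CDB Add1=0; issue MUL r1<-Mul2  regs: r0:6,r1:Mul2,r2:Mul1,r3:0,r4:1
  c4: issue SUB r0<-Add1  regs: r0:Add1,r1:Mul2,r2:Mul1,r3:0,r4:1
  c5: issue SUB r0<-Add2  regs: r0:Add2,r1:Mul2,r2:Mul1,r3:0,r4:1
  c6: CDB Mul1=36; issue MUL r1<-Mul1  regs: r0:Add2,r1:Mul1,r2:36,r3:0,r4:1
  c7: CDB Mul2=0; issue MUL r4<-Mul2  regs: r0:Add2,r1:Mul1,r2:36,r3:0,r4:Mul2
  c8: CDB Add1=-36; issue SUB r4<-Add1  regs: r0:Add2,r1:Mul1,r2:36,r3:0,r4:Add1
  c9: CDB Add2=36  regs: r0:36,r1:Mul1,r2:36,r3:0,r4:Add1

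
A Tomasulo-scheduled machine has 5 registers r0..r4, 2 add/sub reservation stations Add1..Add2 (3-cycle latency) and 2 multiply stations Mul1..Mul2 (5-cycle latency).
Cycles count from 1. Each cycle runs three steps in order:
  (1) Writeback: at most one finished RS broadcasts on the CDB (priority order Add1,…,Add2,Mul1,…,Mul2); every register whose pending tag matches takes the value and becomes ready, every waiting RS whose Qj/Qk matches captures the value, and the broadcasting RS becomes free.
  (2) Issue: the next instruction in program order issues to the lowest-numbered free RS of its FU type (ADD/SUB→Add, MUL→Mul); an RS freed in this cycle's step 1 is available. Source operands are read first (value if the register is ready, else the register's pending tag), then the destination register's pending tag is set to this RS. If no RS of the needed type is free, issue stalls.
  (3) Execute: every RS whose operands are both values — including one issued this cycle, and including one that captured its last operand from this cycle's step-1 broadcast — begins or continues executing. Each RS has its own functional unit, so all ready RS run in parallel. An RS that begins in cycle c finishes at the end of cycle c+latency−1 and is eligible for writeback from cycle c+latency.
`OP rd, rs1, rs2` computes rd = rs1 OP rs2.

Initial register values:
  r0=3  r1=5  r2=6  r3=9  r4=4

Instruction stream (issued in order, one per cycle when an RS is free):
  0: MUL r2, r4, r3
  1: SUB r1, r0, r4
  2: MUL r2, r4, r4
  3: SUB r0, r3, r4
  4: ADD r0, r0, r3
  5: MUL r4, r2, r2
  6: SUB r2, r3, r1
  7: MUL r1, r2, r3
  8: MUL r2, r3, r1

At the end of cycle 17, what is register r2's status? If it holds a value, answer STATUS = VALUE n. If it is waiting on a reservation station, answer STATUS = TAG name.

  c1: issue MUL r2<-Mul1  regs: r0:3,r1:5,r2:Mul1,r3:9,r4:4
  c2: issue SUB r1<-Add1  regs: r0:3,r1:Add1,r2:Mul1,r3:9,r4:4
  c3: issue MUL r2<-Mul2  regs: r0:3,r1:Add1,r2:Mul2,r3:9,r4:4
  c4: issue SUB r0<-Add2  regs: r0:Add2,r1:Add1,r2:Mul2,r3:9,r4:4
  c5: CDB Add1=-1; issue ADD r0<-Add1  regs: r0:Add1,r1:-1,r2:Mul2,r3:9,r4:4
  c6: CDB Mul1=36; issue MUL r4<-Mul1  regs: r0:Add1,r1:-1,r2:Mul2,r3:9,r4:Mul1
  c7: CDB Add2=5; issue SUB r2<-Add2  regs: r0:Add1,r1:-1,r2:Add2,r3:9,r4:Mul1
  c8: CDB Mul2=16; issue MUL r1<-Mul2  regs: r0:Add1,r1:Mul2,r2:Add2,r3:9,r4:Mul1
  c9: stall  regs: r0:Add1,r1:Mul2,r2:Add2,r3:9,r4:Mul1
  c10: CDB Add1=14; stall  regs: r0:14,r1:Mul2,r2:Add2,r3:9,r4:Mul1
  c11: CDB Add2=10; stall  regs: r0:14,r1:Mul2,r2:10,r3:9,r4:Mul1
  c12: stall  regs: r0:14,r1:Mul2,r2:10,r3:9,r4:Mul1
  c13: CDB Mul1=256; issue MUL r2<-Mul1  regs: r0:14,r1:Mul2,r2:Mul1,r3:9,r4:256
  c14: -  regs: r0:14,r1:Mul2,r2:Mul1,r3:9,r4:256
  c15: -  regs: r0:14,r1:Mul2,r2:Mul1,r3:9,r4:256
  c16: CDB Mul2=90  regs: r0:14,r1:90,r2:Mul1,r3:9,r4:256
  c17: -  regs: r0:14,r1:90,r2:Mul1,r3:9,r4:256

STATUS = TAG Mul1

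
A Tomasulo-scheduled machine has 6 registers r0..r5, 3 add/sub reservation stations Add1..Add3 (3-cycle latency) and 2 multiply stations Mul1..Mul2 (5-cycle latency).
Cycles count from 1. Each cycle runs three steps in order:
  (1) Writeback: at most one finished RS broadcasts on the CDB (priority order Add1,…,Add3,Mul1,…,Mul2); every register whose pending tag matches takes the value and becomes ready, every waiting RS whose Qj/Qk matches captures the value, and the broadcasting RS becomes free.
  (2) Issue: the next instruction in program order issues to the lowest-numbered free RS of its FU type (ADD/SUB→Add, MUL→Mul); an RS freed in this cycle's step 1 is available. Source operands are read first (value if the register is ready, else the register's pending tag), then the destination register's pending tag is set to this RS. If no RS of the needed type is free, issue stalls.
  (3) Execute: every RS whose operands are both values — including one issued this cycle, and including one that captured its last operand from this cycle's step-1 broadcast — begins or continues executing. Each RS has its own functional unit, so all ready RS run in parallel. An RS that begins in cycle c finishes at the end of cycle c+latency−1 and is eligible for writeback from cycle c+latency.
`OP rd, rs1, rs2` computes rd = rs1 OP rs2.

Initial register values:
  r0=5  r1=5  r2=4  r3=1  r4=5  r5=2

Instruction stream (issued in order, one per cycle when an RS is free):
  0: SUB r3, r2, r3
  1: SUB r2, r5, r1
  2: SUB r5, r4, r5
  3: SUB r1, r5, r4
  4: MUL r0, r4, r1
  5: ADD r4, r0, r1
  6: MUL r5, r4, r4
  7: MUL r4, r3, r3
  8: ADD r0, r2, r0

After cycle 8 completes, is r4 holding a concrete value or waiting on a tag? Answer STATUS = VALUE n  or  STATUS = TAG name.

c1: issue SUB r3<-Add1 | r0:5,r1:5,r2:4,r3:Add1,r4:5,r5:2
c2: issue SUB r2<-Add2 | r0:5,r1:5,r2:Add2,r3:Add1,r4:5,r5:2
c3: issue SUB r5<-Add3 | r0:5,r1:5,r2:Add2,r3:Add1,r4:5,r5:Add3
c4: CDB Add1=3; issue SUB r1<-Add1 | r0:5,r1:Add1,r2:Add2,r3:3,r4:5,r5:Add3
c5: CDB Add2=-3; issue MUL r0<-Mul1 | r0:Mul1,r1:Add1,r2:-3,r3:3,r4:5,r5:Add3
c6: CDB Add3=3; issue ADD r4<-Add2 | r0:Mul1,r1:Add1,r2:-3,r3:3,r4:Add2,r5:3
c7: issue MUL r5<-Mul2 | r0:Mul1,r1:Add1,r2:-3,r3:3,r4:Add2,r5:Mul2
c8: stall | r0:Mul1,r1:Add1,r2:-3,r3:3,r4:Add2,r5:Mul2

STATUS = TAG Add2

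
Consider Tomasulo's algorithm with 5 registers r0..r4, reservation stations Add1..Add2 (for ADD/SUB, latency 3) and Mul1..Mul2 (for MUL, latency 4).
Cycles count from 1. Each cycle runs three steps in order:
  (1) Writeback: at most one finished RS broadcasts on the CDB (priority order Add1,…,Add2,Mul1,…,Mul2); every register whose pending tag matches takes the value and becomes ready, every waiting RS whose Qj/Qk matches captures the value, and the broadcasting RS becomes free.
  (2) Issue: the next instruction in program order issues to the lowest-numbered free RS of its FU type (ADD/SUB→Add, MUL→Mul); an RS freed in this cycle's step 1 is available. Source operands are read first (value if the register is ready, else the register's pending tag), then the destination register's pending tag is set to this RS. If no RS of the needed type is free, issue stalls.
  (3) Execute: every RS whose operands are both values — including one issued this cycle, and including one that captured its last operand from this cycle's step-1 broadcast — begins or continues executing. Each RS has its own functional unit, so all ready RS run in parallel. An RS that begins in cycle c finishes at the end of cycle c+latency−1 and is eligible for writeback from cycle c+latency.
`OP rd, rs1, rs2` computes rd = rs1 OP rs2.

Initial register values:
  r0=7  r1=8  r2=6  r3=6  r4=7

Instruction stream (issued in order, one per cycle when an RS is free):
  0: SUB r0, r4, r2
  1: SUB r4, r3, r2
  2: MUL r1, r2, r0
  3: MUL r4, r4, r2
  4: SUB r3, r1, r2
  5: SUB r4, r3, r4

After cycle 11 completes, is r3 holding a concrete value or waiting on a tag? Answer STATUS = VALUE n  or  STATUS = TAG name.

c1: issue SUB r0<-Add1 | r0:Add1,r1:8,r2:6,r3:6,r4:7
c2: issue SUB r4<-Add2 | r0:Add1,r1:8,r2:6,r3:6,r4:Add2
c3: issue MUL r1<-Mul1 | r0:Add1,r1:Mul1,r2:6,r3:6,r4:Add2
c4: CDB Add1=1; issue MUL r4<-Mul2 | r0:1,r1:Mul1,r2:6,r3:6,r4:Mul2
c5: CDB Add2=0; issue SUB r3<-Add1 | r0:1,r1:Mul1,r2:6,r3:Add1,r4:Mul2
c6: issue SUB r4<-Add2 | r0:1,r1:Mul1,r2:6,r3:Add1,r4:Add2
c7: - | r0:1,r1:Mul1,r2:6,r3:Add1,r4:Add2
c8: CDB Mul1=6 | r0:1,r1:6,r2:6,r3:Add1,r4:Add2
c9: CDB Mul2=0 | r0:1,r1:6,r2:6,r3:Add1,r4:Add2
c10: - | r0:1,r1:6,r2:6,r3:Add1,r4:Add2
c11: CDB Add1=0 | r0:1,r1:6,r2:6,r3:0,r4:Add2

STATUS = VALUE 0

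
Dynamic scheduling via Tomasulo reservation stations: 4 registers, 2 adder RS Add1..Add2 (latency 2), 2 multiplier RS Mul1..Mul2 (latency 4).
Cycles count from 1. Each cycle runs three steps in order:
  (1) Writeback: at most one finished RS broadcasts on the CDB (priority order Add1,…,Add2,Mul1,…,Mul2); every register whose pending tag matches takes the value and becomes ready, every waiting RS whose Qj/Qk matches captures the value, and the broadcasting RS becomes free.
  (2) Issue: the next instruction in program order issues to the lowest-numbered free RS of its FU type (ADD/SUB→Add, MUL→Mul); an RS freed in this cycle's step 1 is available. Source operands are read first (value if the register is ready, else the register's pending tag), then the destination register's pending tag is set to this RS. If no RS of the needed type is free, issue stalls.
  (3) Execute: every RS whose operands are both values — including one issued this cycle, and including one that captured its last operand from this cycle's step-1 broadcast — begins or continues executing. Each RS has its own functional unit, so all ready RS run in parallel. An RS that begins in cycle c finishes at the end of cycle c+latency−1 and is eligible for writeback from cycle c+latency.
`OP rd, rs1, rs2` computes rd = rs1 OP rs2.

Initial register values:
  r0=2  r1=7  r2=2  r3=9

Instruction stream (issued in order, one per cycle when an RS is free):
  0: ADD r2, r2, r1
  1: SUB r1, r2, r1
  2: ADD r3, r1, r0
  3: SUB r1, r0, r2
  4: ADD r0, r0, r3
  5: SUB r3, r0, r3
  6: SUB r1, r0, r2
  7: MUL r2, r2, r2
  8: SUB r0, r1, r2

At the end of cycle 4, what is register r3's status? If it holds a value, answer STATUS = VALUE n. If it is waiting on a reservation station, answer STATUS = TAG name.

STATUS = TAG Add1

  c1: issue ADD r2<-Add1  regs: r0:2,r1:7,r2:Add1,r3:9
  c2: issue SUB r1<-Add2  regs: r0:2,r1:Add2,r2:Add1,r3:9
  c3: CDB Add1=9; issue ADD r3<-Add1  regs: r0:2,r1:Add2,r2:9,r3:Add1
  c4: stall  regs: r0:2,r1:Add2,r2:9,r3:Add1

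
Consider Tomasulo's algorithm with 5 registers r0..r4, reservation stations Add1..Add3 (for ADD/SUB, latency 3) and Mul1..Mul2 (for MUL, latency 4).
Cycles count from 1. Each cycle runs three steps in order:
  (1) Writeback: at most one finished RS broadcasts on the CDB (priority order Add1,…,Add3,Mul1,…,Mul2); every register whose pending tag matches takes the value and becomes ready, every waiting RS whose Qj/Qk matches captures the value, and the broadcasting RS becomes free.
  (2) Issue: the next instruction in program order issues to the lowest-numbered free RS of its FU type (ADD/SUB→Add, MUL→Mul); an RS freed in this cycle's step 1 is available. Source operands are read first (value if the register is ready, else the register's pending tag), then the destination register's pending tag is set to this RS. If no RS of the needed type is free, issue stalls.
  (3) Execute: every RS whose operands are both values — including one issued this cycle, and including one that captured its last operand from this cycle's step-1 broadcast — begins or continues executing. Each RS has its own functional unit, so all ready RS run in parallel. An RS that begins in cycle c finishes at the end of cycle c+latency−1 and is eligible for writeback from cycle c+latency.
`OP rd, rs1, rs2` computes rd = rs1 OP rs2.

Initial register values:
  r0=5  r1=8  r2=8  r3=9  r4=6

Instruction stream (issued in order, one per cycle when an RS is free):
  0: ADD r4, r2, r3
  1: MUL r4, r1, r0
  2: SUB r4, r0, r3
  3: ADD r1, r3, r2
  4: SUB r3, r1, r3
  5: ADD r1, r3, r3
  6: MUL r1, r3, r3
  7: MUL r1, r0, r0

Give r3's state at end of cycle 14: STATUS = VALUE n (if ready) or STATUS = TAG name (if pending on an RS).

cycle 1: issue ADD r4<-Add1 // r0:5,r1:8,r2:8,r3:9,r4:Add1
cycle 2: issue MUL r4<-Mul1 // r0:5,r1:8,r2:8,r3:9,r4:Mul1
cycle 3: issue SUB r4<-Add2 // r0:5,r1:8,r2:8,r3:9,r4:Add2
cycle 4: CDB Add1=17; issue ADD r1<-Add1 // r0:5,r1:Add1,r2:8,r3:9,r4:Add2
cycle 5: issue SUB r3<-Add3 // r0:5,r1:Add1,r2:8,r3:Add3,r4:Add2
cycle 6: CDB Add2=-4; issue ADD r1<-Add2 // r0:5,r1:Add2,r2:8,r3:Add3,r4:-4
cycle 7: CDB Add1=17; issue MUL r1<-Mul2 // r0:5,r1:Mul2,r2:8,r3:Add3,r4:-4
cycle 8: CDB Mul1=40; issue MUL r1<-Mul1 // r0:5,r1:Mul1,r2:8,r3:Add3,r4:-4
cycle 9: - // r0:5,r1:Mul1,r2:8,r3:Add3,r4:-4
cycle 10: CDB Add3=8 // r0:5,r1:Mul1,r2:8,r3:8,r4:-4
cycle 11: - // r0:5,r1:Mul1,r2:8,r3:8,r4:-4
cycle 12: CDB Mul1=25 // r0:5,r1:25,r2:8,r3:8,r4:-4
cycle 13: CDB Add2=16 // r0:5,r1:25,r2:8,r3:8,r4:-4
cycle 14: CDB Mul2=64 // r0:5,r1:25,r2:8,r3:8,r4:-4

STATUS = VALUE 8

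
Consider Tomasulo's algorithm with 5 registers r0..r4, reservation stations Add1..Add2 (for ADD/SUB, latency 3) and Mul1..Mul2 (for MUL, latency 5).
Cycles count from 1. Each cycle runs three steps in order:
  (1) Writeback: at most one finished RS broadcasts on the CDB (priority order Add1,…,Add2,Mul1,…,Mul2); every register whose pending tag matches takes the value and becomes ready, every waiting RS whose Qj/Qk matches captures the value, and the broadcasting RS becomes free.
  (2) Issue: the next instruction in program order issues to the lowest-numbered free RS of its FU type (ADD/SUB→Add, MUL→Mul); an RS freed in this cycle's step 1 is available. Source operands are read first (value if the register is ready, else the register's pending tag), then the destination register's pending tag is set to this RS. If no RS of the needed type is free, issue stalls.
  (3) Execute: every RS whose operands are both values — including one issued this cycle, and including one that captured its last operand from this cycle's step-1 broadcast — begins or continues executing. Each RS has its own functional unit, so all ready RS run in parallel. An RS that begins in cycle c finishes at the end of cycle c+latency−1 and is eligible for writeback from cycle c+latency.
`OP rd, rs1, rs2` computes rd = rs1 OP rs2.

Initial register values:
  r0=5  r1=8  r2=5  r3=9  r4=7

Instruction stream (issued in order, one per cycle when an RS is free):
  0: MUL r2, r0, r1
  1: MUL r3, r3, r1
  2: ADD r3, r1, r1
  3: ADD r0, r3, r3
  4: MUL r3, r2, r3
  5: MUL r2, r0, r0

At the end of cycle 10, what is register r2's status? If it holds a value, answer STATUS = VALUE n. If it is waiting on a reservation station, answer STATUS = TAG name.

cycle 1: issue MUL r2<-Mul1 // r0:5,r1:8,r2:Mul1,r3:9,r4:7
cycle 2: issue MUL r3<-Mul2 // r0:5,r1:8,r2:Mul1,r3:Mul2,r4:7
cycle 3: issue ADD r3<-Add1 // r0:5,r1:8,r2:Mul1,r3:Add1,r4:7
cycle 4: issue ADD r0<-Add2 // r0:Add2,r1:8,r2:Mul1,r3:Add1,r4:7
cycle 5: stall // r0:Add2,r1:8,r2:Mul1,r3:Add1,r4:7
cycle 6: CDB Add1=16; stall // r0:Add2,r1:8,r2:Mul1,r3:16,r4:7
cycle 7: CDB Mul1=40; issue MUL r3<-Mul1 // r0:Add2,r1:8,r2:40,r3:Mul1,r4:7
cycle 8: CDB Mul2=72; issue MUL r2<-Mul2 // r0:Add2,r1:8,r2:Mul2,r3:Mul1,r4:7
cycle 9: CDB Add2=32 // r0:32,r1:8,r2:Mul2,r3:Mul1,r4:7
cycle 10: - // r0:32,r1:8,r2:Mul2,r3:Mul1,r4:7

STATUS = TAG Mul2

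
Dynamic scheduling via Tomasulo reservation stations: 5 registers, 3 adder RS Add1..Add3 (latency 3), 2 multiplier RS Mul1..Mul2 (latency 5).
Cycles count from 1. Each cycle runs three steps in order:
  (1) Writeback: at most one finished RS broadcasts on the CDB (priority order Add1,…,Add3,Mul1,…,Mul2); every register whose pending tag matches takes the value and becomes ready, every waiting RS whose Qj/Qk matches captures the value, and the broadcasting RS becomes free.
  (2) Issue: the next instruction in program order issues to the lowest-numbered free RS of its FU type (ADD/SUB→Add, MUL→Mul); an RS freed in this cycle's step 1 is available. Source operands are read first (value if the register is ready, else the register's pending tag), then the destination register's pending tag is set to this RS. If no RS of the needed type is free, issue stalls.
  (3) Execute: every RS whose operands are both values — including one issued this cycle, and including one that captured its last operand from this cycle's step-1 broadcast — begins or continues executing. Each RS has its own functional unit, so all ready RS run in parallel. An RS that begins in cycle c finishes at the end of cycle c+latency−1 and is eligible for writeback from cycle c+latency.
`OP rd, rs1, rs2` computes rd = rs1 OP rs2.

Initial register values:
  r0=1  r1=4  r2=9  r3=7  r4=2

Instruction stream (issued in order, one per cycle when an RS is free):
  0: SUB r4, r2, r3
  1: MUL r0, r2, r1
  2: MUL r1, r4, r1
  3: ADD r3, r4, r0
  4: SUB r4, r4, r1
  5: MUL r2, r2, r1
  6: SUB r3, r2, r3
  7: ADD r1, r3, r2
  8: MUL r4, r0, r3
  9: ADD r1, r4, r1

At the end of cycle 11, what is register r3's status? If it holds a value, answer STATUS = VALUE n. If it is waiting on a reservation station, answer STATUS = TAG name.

STATUS = TAG Add3

cycle 1: issue SUB r4<-Add1 // r0:1,r1:4,r2:9,r3:7,r4:Add1
cycle 2: issue MUL r0<-Mul1 // r0:Mul1,r1:4,r2:9,r3:7,r4:Add1
cycle 3: issue MUL r1<-Mul2 // r0:Mul1,r1:Mul2,r2:9,r3:7,r4:Add1
cycle 4: CDB Add1=2; issue ADD r3<-Add1 // r0:Mul1,r1:Mul2,r2:9,r3:Add1,r4:2
cycle 5: issue SUB r4<-Add2 // r0:Mul1,r1:Mul2,r2:9,r3:Add1,r4:Add2
cycle 6: stall // r0:Mul1,r1:Mul2,r2:9,r3:Add1,r4:Add2
cycle 7: CDB Mul1=36; issue MUL r2<-Mul1 // r0:36,r1:Mul2,r2:Mul1,r3:Add1,r4:Add2
cycle 8: issue SUB r3<-Add3 // r0:36,r1:Mul2,r2:Mul1,r3:Add3,r4:Add2
cycle 9: CDB Mul2=8; stall // r0:36,r1:8,r2:Mul1,r3:Add3,r4:Add2
cycle 10: CDB Add1=38; issue ADD r1<-Add1 // r0:36,r1:Add1,r2:Mul1,r3:Add3,r4:Add2
cycle 11: issue MUL r4<-Mul2 // r0:36,r1:Add1,r2:Mul1,r3:Add3,r4:Mul2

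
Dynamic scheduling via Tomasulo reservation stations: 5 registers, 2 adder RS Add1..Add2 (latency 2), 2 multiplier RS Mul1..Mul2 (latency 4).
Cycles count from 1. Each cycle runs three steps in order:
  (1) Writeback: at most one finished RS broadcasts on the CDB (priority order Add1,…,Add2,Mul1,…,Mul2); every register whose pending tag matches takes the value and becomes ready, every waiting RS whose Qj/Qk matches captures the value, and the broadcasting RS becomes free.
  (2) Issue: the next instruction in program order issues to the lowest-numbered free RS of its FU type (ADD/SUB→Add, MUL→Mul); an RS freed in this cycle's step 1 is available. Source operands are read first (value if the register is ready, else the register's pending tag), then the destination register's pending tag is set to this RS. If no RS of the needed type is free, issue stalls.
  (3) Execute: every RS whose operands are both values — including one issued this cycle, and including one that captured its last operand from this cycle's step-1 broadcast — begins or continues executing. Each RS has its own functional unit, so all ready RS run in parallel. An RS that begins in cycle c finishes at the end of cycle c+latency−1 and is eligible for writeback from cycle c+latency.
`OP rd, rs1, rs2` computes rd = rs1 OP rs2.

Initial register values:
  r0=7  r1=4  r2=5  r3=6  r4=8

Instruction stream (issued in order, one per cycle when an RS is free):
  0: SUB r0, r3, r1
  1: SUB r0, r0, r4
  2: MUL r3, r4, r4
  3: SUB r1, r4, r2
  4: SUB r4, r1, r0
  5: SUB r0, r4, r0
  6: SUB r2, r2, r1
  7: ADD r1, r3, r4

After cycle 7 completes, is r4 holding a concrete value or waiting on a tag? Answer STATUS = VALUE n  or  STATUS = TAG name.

STATUS = TAG Add2

  c1: issue SUB r0<-Add1  regs: r0:Add1,r1:4,r2:5,r3:6,r4:8
  c2: issue SUB r0<-Add2  regs: r0:Add2,r1:4,r2:5,r3:6,r4:8
  c3: CDB Add1=2; issue MUL r3<-Mul1  regs: r0:Add2,r1:4,r2:5,r3:Mul1,r4:8
  c4: issue SUB r1<-Add1  regs: r0:Add2,r1:Add1,r2:5,r3:Mul1,r4:8
  c5: CDB Add2=-6; issue SUB r4<-Add2  regs: r0:-6,r1:Add1,r2:5,r3:Mul1,r4:Add2
  c6: CDB Add1=3; issue SUB r0<-Add1  regs: r0:Add1,r1:3,r2:5,r3:Mul1,r4:Add2
  c7: CDB Mul1=64; stall  regs: r0:Add1,r1:3,r2:5,r3:64,r4:Add2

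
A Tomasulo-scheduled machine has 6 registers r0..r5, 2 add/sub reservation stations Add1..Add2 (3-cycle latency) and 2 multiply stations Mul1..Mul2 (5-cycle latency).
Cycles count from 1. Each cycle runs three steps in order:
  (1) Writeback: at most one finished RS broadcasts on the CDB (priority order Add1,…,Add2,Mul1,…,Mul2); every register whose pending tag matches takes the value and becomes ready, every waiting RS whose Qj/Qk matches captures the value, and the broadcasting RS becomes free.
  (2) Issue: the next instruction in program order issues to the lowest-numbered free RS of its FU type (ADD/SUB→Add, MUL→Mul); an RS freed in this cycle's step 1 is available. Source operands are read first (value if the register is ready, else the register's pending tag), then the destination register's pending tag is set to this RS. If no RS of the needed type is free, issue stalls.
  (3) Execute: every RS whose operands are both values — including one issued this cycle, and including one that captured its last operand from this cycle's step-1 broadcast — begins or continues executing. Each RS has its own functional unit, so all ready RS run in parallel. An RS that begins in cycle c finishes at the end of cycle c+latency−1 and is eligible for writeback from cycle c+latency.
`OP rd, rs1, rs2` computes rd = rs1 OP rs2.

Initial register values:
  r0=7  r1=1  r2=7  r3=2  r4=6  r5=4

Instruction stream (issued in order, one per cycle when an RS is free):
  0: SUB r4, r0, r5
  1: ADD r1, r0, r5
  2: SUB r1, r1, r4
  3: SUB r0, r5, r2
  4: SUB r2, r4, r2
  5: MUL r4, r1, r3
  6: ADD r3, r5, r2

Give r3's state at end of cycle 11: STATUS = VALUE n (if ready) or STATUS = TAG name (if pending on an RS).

c1: issue SUB r4<-Add1 | r0:7,r1:1,r2:7,r3:2,r4:Add1,r5:4
c2: issue ADD r1<-Add2 | r0:7,r1:Add2,r2:7,r3:2,r4:Add1,r5:4
c3: stall | r0:7,r1:Add2,r2:7,r3:2,r4:Add1,r5:4
c4: CDB Add1=3; issue SUB r1<-Add1 | r0:7,r1:Add1,r2:7,r3:2,r4:3,r5:4
c5: CDB Add2=11; issue SUB r0<-Add2 | r0:Add2,r1:Add1,r2:7,r3:2,r4:3,r5:4
c6: stall | r0:Add2,r1:Add1,r2:7,r3:2,r4:3,r5:4
c7: stall | r0:Add2,r1:Add1,r2:7,r3:2,r4:3,r5:4
c8: CDB Add1=8; issue SUB r2<-Add1 | r0:Add2,r1:8,r2:Add1,r3:2,r4:3,r5:4
c9: CDB Add2=-3; issue MUL r4<-Mul1 | r0:-3,r1:8,r2:Add1,r3:2,r4:Mul1,r5:4
c10: issue ADD r3<-Add2 | r0:-3,r1:8,r2:Add1,r3:Add2,r4:Mul1,r5:4
c11: CDB Add1=-4 | r0:-3,r1:8,r2:-4,r3:Add2,r4:Mul1,r5:4

STATUS = TAG Add2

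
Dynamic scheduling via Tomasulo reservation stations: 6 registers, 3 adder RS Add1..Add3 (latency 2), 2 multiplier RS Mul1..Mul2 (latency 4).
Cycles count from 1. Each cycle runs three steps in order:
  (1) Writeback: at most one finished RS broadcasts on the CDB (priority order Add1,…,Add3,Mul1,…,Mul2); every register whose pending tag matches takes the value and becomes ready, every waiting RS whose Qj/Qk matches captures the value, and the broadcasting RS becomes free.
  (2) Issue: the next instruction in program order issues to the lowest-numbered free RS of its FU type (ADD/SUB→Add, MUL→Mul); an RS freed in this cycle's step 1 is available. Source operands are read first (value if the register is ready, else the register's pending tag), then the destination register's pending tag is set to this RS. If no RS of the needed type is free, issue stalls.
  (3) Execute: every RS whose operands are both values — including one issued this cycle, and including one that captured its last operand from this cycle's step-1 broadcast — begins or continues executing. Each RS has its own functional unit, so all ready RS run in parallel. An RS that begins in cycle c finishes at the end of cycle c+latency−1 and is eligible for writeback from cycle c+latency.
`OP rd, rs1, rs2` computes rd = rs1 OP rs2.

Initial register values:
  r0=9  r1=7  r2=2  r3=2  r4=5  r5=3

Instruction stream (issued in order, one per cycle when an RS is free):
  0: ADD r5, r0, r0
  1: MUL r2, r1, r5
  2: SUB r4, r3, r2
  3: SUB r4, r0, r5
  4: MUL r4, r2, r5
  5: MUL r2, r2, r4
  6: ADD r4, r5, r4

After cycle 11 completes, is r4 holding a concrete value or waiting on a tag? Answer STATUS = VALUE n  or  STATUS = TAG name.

  c1: issue ADD r5<-Add1  regs: r0:9,r1:7,r2:2,r3:2,r4:5,r5:Add1
  c2: issue MUL r2<-Mul1  regs: r0:9,r1:7,r2:Mul1,r3:2,r4:5,r5:Add1
  c3: CDB Add1=18; issue SUB r4<-Add1  regs: r0:9,r1:7,r2:Mul1,r3:2,r4:Add1,r5:18
  c4: issue SUB r4<-Add2  regs: r0:9,r1:7,r2:Mul1,r3:2,r4:Add2,r5:18
  c5: issue MUL r4<-Mul2  regs: r0:9,r1:7,r2:Mul1,r3:2,r4:Mul2,r5:18
  c6: CDB Add2=-9; stall  regs: r0:9,r1:7,r2:Mul1,r3:2,r4:Mul2,r5:18
  c7: CDB Mul1=126; issue MUL r2<-Mul1  regs: r0:9,r1:7,r2:Mul1,r3:2,r4:Mul2,r5:18
  c8: issue ADD r4<-Add2  regs: r0:9,r1:7,r2:Mul1,r3:2,r4:Add2,r5:18
  c9: CDB Add1=-124  regs: r0:9,r1:7,r2:Mul1,r3:2,r4:Add2,r5:18
  c10: -  regs: r0:9,r1:7,r2:Mul1,r3:2,r4:Add2,r5:18
  c11: CDB Mul2=2268  regs: r0:9,r1:7,r2:Mul1,r3:2,r4:Add2,r5:18

STATUS = TAG Add2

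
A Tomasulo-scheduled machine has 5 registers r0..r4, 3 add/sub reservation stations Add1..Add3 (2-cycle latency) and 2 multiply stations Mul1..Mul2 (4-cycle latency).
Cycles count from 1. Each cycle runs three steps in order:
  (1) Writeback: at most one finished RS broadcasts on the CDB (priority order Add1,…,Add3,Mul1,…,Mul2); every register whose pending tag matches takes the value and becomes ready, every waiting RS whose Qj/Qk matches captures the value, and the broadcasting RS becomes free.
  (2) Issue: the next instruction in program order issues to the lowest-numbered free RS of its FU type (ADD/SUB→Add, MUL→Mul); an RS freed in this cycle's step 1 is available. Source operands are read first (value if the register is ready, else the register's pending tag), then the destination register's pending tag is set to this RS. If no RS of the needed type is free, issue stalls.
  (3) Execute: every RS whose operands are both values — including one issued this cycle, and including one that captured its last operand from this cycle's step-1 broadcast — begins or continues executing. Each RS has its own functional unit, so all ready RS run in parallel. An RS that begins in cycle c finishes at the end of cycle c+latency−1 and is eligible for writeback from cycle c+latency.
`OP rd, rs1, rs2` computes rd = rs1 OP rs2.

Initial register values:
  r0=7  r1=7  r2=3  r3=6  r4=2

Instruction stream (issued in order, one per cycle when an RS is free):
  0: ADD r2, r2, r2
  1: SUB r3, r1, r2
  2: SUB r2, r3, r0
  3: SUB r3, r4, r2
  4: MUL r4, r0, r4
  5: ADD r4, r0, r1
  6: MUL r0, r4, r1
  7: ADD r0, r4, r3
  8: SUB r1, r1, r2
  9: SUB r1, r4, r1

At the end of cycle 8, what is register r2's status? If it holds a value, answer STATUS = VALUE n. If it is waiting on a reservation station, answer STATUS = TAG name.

STATUS = VALUE -6

  c1: issue ADD r2<-Add1  regs: r0:7,r1:7,r2:Add1,r3:6,r4:2
  c2: issue SUB r3<-Add2  regs: r0:7,r1:7,r2:Add1,r3:Add2,r4:2
  c3: CDB Add1=6; issue SUB r2<-Add1  regs: r0:7,r1:7,r2:Add1,r3:Add2,r4:2
  c4: issue SUB r3<-Add3  regs: r0:7,r1:7,r2:Add1,r3:Add3,r4:2
  c5: CDB Add2=1; issue MUL r4<-Mul1  regs: r0:7,r1:7,r2:Add1,r3:Add3,r4:Mul1
  c6: issue ADD r4<-Add2  regs: r0:7,r1:7,r2:Add1,r3:Add3,r4:Add2
  c7: CDB Add1=-6; issue MUL r0<-Mul2  regs: r0:Mul2,r1:7,r2:-6,r3:Add3,r4:Add2
  c8: CDB Add2=14; issue ADD r0<-Add1  regs: r0:Add1,r1:7,r2:-6,r3:Add3,r4:14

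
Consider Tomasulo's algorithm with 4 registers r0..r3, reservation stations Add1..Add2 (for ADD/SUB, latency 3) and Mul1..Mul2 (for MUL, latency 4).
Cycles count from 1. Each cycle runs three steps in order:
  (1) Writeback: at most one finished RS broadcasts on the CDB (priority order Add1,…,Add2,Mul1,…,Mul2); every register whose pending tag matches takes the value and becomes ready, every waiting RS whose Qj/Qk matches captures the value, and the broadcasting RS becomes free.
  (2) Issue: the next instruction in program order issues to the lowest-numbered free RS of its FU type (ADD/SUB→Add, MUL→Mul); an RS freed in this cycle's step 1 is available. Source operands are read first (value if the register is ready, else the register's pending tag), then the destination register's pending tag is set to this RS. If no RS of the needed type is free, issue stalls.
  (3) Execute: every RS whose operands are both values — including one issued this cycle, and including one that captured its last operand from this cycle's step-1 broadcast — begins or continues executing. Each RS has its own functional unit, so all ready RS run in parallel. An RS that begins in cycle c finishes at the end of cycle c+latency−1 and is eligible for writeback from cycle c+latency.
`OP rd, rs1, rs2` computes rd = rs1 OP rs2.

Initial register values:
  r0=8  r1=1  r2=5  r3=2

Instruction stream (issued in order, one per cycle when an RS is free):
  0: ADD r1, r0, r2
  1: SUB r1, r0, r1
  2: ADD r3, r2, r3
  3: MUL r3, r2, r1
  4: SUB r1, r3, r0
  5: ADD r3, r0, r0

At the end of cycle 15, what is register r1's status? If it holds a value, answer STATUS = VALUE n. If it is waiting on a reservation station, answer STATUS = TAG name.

cycle 1: issue ADD r1<-Add1 // r0:8,r1:Add1,r2:5,r3:2
cycle 2: issue SUB r1<-Add2 // r0:8,r1:Add2,r2:5,r3:2
cycle 3: stall // r0:8,r1:Add2,r2:5,r3:2
cycle 4: CDB Add1=13; issue ADD r3<-Add1 // r0:8,r1:Add2,r2:5,r3:Add1
cycle 5: issue MUL r3<-Mul1 // r0:8,r1:Add2,r2:5,r3:Mul1
cycle 6: stall // r0:8,r1:Add2,r2:5,r3:Mul1
cycle 7: CDB Add1=7; issue SUB r1<-Add1 // r0:8,r1:Add1,r2:5,r3:Mul1
cycle 8: CDB Add2=-5; issue ADD r3<-Add2 // r0:8,r1:Add1,r2:5,r3:Add2
cycle 9: - // r0:8,r1:Add1,r2:5,r3:Add2
cycle 10: - // r0:8,r1:Add1,r2:5,r3:Add2
cycle 11: CDB Add2=16 // r0:8,r1:Add1,r2:5,r3:16
cycle 12: CDB Mul1=-25 // r0:8,r1:Add1,r2:5,r3:16
cycle 13: - // r0:8,r1:Add1,r2:5,r3:16
cycle 14: - // r0:8,r1:Add1,r2:5,r3:16
cycle 15: CDB Add1=-33 // r0:8,r1:-33,r2:5,r3:16

STATUS = VALUE -33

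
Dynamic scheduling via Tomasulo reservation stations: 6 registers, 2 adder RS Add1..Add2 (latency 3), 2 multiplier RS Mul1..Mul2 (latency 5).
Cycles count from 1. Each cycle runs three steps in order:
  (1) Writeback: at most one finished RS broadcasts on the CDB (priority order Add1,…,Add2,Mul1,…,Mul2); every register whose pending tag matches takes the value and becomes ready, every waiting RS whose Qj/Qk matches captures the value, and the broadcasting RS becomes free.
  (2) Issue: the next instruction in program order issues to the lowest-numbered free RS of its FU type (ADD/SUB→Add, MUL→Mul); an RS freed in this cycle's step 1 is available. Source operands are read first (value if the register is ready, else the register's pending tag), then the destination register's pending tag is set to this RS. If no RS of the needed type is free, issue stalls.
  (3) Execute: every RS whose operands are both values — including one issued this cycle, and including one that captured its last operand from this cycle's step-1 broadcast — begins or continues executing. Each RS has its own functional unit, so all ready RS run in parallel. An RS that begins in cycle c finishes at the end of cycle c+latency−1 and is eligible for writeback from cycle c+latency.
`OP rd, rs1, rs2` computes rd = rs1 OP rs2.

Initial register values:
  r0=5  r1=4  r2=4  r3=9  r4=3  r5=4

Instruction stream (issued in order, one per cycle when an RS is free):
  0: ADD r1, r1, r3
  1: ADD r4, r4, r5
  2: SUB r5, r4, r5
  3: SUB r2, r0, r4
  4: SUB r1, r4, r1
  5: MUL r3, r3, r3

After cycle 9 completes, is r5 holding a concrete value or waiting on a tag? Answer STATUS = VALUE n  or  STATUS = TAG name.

cycle 1: issue ADD r1<-Add1 // r0:5,r1:Add1,r2:4,r3:9,r4:3,r5:4
cycle 2: issue ADD r4<-Add2 // r0:5,r1:Add1,r2:4,r3:9,r4:Add2,r5:4
cycle 3: stall // r0:5,r1:Add1,r2:4,r3:9,r4:Add2,r5:4
cycle 4: CDB Add1=13; issue SUB r5<-Add1 // r0:5,r1:13,r2:4,r3:9,r4:Add2,r5:Add1
cycle 5: CDB Add2=7; issue SUB r2<-Add2 // r0:5,r1:13,r2:Add2,r3:9,r4:7,r5:Add1
cycle 6: stall // r0:5,r1:13,r2:Add2,r3:9,r4:7,r5:Add1
cycle 7: stall // r0:5,r1:13,r2:Add2,r3:9,r4:7,r5:Add1
cycle 8: CDB Add1=3; issue SUB r1<-Add1 // r0:5,r1:Add1,r2:Add2,r3:9,r4:7,r5:3
cycle 9: CDB Add2=-2; issue MUL r3<-Mul1 // r0:5,r1:Add1,r2:-2,r3:Mul1,r4:7,r5:3

STATUS = VALUE 3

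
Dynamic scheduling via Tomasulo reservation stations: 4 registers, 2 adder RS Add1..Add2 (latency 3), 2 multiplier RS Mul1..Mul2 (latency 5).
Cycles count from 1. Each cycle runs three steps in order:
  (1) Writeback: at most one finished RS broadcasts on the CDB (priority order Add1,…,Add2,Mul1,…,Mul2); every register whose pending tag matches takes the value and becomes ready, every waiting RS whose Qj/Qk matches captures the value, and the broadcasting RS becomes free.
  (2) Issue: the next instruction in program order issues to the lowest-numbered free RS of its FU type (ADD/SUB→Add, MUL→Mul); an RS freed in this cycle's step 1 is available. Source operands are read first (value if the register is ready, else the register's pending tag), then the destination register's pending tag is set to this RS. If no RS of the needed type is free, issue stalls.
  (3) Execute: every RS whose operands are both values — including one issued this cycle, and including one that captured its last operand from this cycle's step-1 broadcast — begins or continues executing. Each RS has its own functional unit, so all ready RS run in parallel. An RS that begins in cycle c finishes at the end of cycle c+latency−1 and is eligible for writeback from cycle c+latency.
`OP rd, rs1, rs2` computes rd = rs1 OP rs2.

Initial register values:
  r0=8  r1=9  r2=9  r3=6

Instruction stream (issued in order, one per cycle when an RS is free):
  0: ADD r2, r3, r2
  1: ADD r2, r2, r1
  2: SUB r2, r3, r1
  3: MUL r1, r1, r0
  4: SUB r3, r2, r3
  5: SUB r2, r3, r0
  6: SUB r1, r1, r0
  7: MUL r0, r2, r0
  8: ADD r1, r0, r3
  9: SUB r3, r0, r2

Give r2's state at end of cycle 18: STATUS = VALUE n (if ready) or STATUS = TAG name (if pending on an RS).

STATUS = VALUE -17

c1: issue ADD r2<-Add1 | r0:8,r1:9,r2:Add1,r3:6
c2: issue ADD r2<-Add2 | r0:8,r1:9,r2:Add2,r3:6
c3: stall | r0:8,r1:9,r2:Add2,r3:6
c4: CDB Add1=15; issue SUB r2<-Add1 | r0:8,r1:9,r2:Add1,r3:6
c5: issue MUL r1<-Mul1 | r0:8,r1:Mul1,r2:Add1,r3:6
c6: stall | r0:8,r1:Mul1,r2:Add1,r3:6
c7: CDB Add1=-3; issue SUB r3<-Add1 | r0:8,r1:Mul1,r2:-3,r3:Add1
c8: CDB Add2=24; issue SUB r2<-Add2 | r0:8,r1:Mul1,r2:Add2,r3:Add1
c9: stall | r0:8,r1:Mul1,r2:Add2,r3:Add1
c10: CDB Add1=-9; issue SUB r1<-Add1 | r0:8,r1:Add1,r2:Add2,r3:-9
c11: CDB Mul1=72; issue MUL r0<-Mul1 | r0:Mul1,r1:Add1,r2:Add2,r3:-9
c12: stall | r0:Mul1,r1:Add1,r2:Add2,r3:-9
c13: CDB Add2=-17; issue ADD r1<-Add2 | r0:Mul1,r1:Add2,r2:-17,r3:-9
c14: CDB Add1=64; issue SUB r3<-Add1 | r0:Mul1,r1:Add2,r2:-17,r3:Add1
c15: - | r0:Mul1,r1:Add2,r2:-17,r3:Add1
c16: - | r0:Mul1,r1:Add2,r2:-17,r3:Add1
c17: - | r0:Mul1,r1:Add2,r2:-17,r3:Add1
c18: CDB Mul1=-136 | r0:-136,r1:Add2,r2:-17,r3:Add1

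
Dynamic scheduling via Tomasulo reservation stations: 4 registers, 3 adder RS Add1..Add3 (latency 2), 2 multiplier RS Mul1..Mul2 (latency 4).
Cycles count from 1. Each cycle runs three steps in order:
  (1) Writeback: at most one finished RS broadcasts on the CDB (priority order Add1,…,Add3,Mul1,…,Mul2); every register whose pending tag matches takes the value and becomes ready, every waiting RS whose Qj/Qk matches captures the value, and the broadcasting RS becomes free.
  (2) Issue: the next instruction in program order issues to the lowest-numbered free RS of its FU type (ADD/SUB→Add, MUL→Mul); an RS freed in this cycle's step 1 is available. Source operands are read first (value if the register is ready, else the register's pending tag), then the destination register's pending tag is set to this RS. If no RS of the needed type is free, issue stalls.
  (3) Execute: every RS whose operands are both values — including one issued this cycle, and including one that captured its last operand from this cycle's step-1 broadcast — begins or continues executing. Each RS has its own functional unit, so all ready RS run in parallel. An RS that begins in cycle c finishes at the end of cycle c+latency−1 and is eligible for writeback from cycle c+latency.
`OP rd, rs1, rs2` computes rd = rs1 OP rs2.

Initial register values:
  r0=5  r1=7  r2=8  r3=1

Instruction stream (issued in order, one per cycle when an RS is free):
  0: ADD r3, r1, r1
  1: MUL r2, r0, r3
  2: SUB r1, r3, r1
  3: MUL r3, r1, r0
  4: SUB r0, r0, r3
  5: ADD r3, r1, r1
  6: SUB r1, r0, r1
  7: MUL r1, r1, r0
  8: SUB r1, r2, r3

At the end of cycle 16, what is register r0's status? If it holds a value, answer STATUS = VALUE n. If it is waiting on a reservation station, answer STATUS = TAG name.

  c1: issue ADD r3<-Add1  regs: r0:5,r1:7,r2:8,r3:Add1
  c2: issue MUL r2<-Mul1  regs: r0:5,r1:7,r2:Mul1,r3:Add1
  c3: CDB Add1=14; issue SUB r1<-Add1  regs: r0:5,r1:Add1,r2:Mul1,r3:14
  c4: issue MUL r3<-Mul2  regs: r0:5,r1:Add1,r2:Mul1,r3:Mul2
  c5: CDB Add1=7; issue SUB r0<-Add1  regs: r0:Add1,r1:7,r2:Mul1,r3:Mul2
  c6: issue ADD r3<-Add2  regs: r0:Add1,r1:7,r2:Mul1,r3:Add2
  c7: CDB Mul1=70; issue SUB r1<-Add3  regs: r0:Add1,r1:Add3,r2:70,r3:Add2
  c8: CDB Add2=14; issue MUL r1<-Mul1  regs: r0:Add1,r1:Mul1,r2:70,r3:14
  c9: CDB Mul2=35; issue SUB r1<-Add2  regs: r0:Add1,r1:Add2,r2:70,r3:14
  c10: -  regs: r0:Add1,r1:Add2,r2:70,r3:14
  c11: CDB Add1=-30  regs: r0:-30,r1:Add2,r2:70,r3:14
  c12: CDB Add2=56  regs: r0:-30,r1:56,r2:70,r3:14
  c13: CDB Add3=-37  regs: r0:-30,r1:56,r2:70,r3:14
  c14: -  regs: r0:-30,r1:56,r2:70,r3:14
  c15: -  regs: r0:-30,r1:56,r2:70,r3:14
  c16: -  regs: r0:-30,r1:56,r2:70,r3:14

STATUS = VALUE -30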